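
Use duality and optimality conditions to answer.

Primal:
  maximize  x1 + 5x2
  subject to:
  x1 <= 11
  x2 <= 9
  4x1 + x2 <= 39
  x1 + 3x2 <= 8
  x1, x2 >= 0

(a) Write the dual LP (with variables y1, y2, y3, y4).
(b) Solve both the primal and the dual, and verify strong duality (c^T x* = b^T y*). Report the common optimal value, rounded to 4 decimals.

The standard primal-dual pair for 'max c^T x s.t. A x <= b, x >= 0' is:
  Dual:  min b^T y  s.t.  A^T y >= c,  y >= 0.

So the dual LP is:
  minimize  11y1 + 9y2 + 39y3 + 8y4
  subject to:
    y1 + 4y3 + y4 >= 1
    y2 + y3 + 3y4 >= 5
    y1, y2, y3, y4 >= 0

Solving the primal: x* = (0, 2.6667).
  primal value c^T x* = 13.3333.
Solving the dual: y* = (0, 0, 0, 1.6667).
  dual value b^T y* = 13.3333.
Strong duality: c^T x* = b^T y*. Confirmed.

13.3333


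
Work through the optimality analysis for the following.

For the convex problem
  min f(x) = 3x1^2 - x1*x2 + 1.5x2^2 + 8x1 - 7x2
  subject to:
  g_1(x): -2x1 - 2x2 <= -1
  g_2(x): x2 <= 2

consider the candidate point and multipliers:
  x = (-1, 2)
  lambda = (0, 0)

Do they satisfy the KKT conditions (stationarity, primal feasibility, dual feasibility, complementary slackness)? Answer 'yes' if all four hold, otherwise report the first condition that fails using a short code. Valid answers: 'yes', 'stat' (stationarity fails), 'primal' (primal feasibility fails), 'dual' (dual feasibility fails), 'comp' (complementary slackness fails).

Gradient of f: grad f(x) = Q x + c = (0, 0)
Constraint values g_i(x) = a_i^T x - b_i:
  g_1((-1, 2)) = -1
  g_2((-1, 2)) = 0
Stationarity residual: grad f(x) + sum_i lambda_i a_i = (0, 0)
  -> stationarity OK
Primal feasibility (all g_i <= 0): OK
Dual feasibility (all lambda_i >= 0): OK
Complementary slackness (lambda_i * g_i(x) = 0 for all i): OK

Verdict: yes, KKT holds.

yes


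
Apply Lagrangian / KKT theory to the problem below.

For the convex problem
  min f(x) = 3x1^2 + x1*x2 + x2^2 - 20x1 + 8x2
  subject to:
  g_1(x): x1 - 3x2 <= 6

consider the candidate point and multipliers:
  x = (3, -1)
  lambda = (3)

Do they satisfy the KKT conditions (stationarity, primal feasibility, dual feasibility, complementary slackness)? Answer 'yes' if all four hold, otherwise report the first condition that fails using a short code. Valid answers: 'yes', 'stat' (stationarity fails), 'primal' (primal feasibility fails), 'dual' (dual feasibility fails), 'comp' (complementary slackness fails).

Gradient of f: grad f(x) = Q x + c = (-3, 9)
Constraint values g_i(x) = a_i^T x - b_i:
  g_1((3, -1)) = 0
Stationarity residual: grad f(x) + sum_i lambda_i a_i = (0, 0)
  -> stationarity OK
Primal feasibility (all g_i <= 0): OK
Dual feasibility (all lambda_i >= 0): OK
Complementary slackness (lambda_i * g_i(x) = 0 for all i): OK

Verdict: yes, KKT holds.

yes


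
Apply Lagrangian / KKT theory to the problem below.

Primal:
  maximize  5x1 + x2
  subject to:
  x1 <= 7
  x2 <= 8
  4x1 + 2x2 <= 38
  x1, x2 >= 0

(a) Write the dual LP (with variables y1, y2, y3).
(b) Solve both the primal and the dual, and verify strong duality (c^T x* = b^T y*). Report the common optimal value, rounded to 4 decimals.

The standard primal-dual pair for 'max c^T x s.t. A x <= b, x >= 0' is:
  Dual:  min b^T y  s.t.  A^T y >= c,  y >= 0.

So the dual LP is:
  minimize  7y1 + 8y2 + 38y3
  subject to:
    y1 + 4y3 >= 5
    y2 + 2y3 >= 1
    y1, y2, y3 >= 0

Solving the primal: x* = (7, 5).
  primal value c^T x* = 40.
Solving the dual: y* = (3, 0, 0.5).
  dual value b^T y* = 40.
Strong duality: c^T x* = b^T y*. Confirmed.

40


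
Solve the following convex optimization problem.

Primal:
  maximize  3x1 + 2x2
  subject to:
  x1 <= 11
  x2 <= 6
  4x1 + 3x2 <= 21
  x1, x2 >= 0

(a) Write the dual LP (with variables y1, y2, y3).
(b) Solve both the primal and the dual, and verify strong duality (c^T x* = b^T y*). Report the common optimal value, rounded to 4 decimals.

The standard primal-dual pair for 'max c^T x s.t. A x <= b, x >= 0' is:
  Dual:  min b^T y  s.t.  A^T y >= c,  y >= 0.

So the dual LP is:
  minimize  11y1 + 6y2 + 21y3
  subject to:
    y1 + 4y3 >= 3
    y2 + 3y3 >= 2
    y1, y2, y3 >= 0

Solving the primal: x* = (5.25, 0).
  primal value c^T x* = 15.75.
Solving the dual: y* = (0, 0, 0.75).
  dual value b^T y* = 15.75.
Strong duality: c^T x* = b^T y*. Confirmed.

15.75


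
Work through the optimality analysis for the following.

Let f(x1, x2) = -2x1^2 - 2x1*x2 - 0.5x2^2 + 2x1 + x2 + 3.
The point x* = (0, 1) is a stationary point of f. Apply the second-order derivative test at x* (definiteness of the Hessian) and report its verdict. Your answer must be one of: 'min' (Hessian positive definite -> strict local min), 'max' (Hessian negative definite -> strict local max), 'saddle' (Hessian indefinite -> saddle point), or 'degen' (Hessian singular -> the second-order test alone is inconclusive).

Compute the Hessian H = grad^2 f:
  H = [[-4, -2], [-2, -1]]
Verify stationarity: grad f(x*) = H x* + g = (0, 0).
Eigenvalues of H: -5, 0.
H has a zero eigenvalue (singular; negative semidefinite but not definite), so H is neither positive definite, negative definite, nor indefinite. The second-order test alone is inconclusive -> degen.
(Indeed, f is constant along the null direction of H through x*, so x* is not a strict local extremum.)

degen


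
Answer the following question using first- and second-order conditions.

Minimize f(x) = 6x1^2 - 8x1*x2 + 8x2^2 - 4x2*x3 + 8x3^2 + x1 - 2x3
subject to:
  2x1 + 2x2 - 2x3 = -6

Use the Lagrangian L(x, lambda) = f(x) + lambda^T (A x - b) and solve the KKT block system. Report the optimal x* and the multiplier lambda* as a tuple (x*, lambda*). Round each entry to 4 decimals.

Form the Lagrangian:
  L(x, lambda) = (1/2) x^T Q x + c^T x + lambda^T (A x - b)
Stationarity (grad_x L = 0): Q x + c + A^T lambda = 0.
Primal feasibility: A x = b.

This gives the KKT block system:
  [ Q   A^T ] [ x     ]   [-c ]
  [ A    0  ] [ lambda ] = [ b ]

Solving the linear system:
  x*      = (-1.5122, -1.1646, 0.3232)
  lambda* = (3.9146)
  f(x*)   = 10.6646

x* = (-1.5122, -1.1646, 0.3232), lambda* = (3.9146)


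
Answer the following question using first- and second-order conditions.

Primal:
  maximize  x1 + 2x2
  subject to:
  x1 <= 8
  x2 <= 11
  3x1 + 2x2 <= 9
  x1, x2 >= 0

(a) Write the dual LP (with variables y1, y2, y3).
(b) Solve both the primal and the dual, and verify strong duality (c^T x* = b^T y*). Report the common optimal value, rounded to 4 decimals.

The standard primal-dual pair for 'max c^T x s.t. A x <= b, x >= 0' is:
  Dual:  min b^T y  s.t.  A^T y >= c,  y >= 0.

So the dual LP is:
  minimize  8y1 + 11y2 + 9y3
  subject to:
    y1 + 3y3 >= 1
    y2 + 2y3 >= 2
    y1, y2, y3 >= 0

Solving the primal: x* = (0, 4.5).
  primal value c^T x* = 9.
Solving the dual: y* = (0, 0, 1).
  dual value b^T y* = 9.
Strong duality: c^T x* = b^T y*. Confirmed.

9


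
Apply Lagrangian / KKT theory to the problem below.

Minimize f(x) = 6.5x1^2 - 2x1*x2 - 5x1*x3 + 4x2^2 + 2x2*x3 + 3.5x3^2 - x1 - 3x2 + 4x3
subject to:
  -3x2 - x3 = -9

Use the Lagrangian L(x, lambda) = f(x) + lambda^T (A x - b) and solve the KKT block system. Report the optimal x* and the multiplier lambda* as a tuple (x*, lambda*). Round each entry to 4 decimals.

Form the Lagrangian:
  L(x, lambda) = (1/2) x^T Q x + c^T x + lambda^T (A x - b)
Stationarity (grad_x L = 0): Q x + c + A^T lambda = 0.
Primal feasibility: A x = b.

This gives the KKT block system:
  [ Q   A^T ] [ x     ]   [-c ]
  [ A    0  ] [ lambda ] = [ b ]

Solving the linear system:
  x*      = (0.495, 3.0435, -0.1304)
  lambda* = (6.699)
  f(x*)   = 25.0719

x* = (0.495, 3.0435, -0.1304), lambda* = (6.699)


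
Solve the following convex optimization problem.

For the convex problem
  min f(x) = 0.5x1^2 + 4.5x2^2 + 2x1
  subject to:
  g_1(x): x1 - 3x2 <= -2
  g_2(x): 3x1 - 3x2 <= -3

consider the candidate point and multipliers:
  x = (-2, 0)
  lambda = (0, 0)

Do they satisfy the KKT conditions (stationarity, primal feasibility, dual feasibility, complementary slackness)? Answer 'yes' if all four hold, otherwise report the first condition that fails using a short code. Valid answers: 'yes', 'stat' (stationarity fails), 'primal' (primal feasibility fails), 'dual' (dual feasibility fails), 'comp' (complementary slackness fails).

Gradient of f: grad f(x) = Q x + c = (0, 0)
Constraint values g_i(x) = a_i^T x - b_i:
  g_1((-2, 0)) = 0
  g_2((-2, 0)) = -3
Stationarity residual: grad f(x) + sum_i lambda_i a_i = (0, 0)
  -> stationarity OK
Primal feasibility (all g_i <= 0): OK
Dual feasibility (all lambda_i >= 0): OK
Complementary slackness (lambda_i * g_i(x) = 0 for all i): OK

Verdict: yes, KKT holds.

yes


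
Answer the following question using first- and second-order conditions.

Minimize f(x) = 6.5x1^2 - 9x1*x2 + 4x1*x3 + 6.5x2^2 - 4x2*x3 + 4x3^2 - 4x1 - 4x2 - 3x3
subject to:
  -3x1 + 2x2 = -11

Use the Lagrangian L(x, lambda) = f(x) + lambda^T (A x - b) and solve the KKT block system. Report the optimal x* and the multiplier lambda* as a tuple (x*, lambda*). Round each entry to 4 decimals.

Form the Lagrangian:
  L(x, lambda) = (1/2) x^T Q x + c^T x + lambda^T (A x - b)
Stationarity (grad_x L = 0): Q x + c + A^T lambda = 0.
Primal feasibility: A x = b.

This gives the KKT block system:
  [ Q   A^T ] [ x     ]   [-c ]
  [ A    0  ] [ lambda ] = [ b ]

Solving the linear system:
  x*      = (4.2712, 0.9068, -1.3072)
  lambda* = (12.7119)
  f(x*)   = 61.5201

x* = (4.2712, 0.9068, -1.3072), lambda* = (12.7119)


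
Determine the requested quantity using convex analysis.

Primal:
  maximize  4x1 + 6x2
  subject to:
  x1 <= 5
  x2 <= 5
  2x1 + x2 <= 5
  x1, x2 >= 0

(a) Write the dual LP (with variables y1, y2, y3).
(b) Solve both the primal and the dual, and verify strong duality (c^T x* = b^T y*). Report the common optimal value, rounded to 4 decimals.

The standard primal-dual pair for 'max c^T x s.t. A x <= b, x >= 0' is:
  Dual:  min b^T y  s.t.  A^T y >= c,  y >= 0.

So the dual LP is:
  minimize  5y1 + 5y2 + 5y3
  subject to:
    y1 + 2y3 >= 4
    y2 + y3 >= 6
    y1, y2, y3 >= 0

Solving the primal: x* = (0, 5).
  primal value c^T x* = 30.
Solving the dual: y* = (0, 4, 2).
  dual value b^T y* = 30.
Strong duality: c^T x* = b^T y*. Confirmed.

30


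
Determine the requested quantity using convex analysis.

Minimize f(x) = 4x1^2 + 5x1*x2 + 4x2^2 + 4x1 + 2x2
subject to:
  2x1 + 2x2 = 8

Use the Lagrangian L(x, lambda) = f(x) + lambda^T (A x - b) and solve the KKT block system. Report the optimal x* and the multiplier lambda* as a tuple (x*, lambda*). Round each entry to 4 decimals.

Form the Lagrangian:
  L(x, lambda) = (1/2) x^T Q x + c^T x + lambda^T (A x - b)
Stationarity (grad_x L = 0): Q x + c + A^T lambda = 0.
Primal feasibility: A x = b.

This gives the KKT block system:
  [ Q   A^T ] [ x     ]   [-c ]
  [ A    0  ] [ lambda ] = [ b ]

Solving the linear system:
  x*      = (1.6667, 2.3333)
  lambda* = (-14.5)
  f(x*)   = 63.6667

x* = (1.6667, 2.3333), lambda* = (-14.5)


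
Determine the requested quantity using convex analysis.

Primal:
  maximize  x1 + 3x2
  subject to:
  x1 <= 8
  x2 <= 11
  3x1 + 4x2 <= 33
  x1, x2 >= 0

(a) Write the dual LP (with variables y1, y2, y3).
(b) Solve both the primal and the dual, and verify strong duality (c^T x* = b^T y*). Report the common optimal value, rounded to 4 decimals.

The standard primal-dual pair for 'max c^T x s.t. A x <= b, x >= 0' is:
  Dual:  min b^T y  s.t.  A^T y >= c,  y >= 0.

So the dual LP is:
  minimize  8y1 + 11y2 + 33y3
  subject to:
    y1 + 3y3 >= 1
    y2 + 4y3 >= 3
    y1, y2, y3 >= 0

Solving the primal: x* = (0, 8.25).
  primal value c^T x* = 24.75.
Solving the dual: y* = (0, 0, 0.75).
  dual value b^T y* = 24.75.
Strong duality: c^T x* = b^T y*. Confirmed.

24.75


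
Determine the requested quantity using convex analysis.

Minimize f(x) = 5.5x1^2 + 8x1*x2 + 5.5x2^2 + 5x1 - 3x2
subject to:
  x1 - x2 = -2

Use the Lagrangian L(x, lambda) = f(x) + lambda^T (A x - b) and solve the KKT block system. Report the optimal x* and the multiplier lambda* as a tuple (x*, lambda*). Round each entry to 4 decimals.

Form the Lagrangian:
  L(x, lambda) = (1/2) x^T Q x + c^T x + lambda^T (A x - b)
Stationarity (grad_x L = 0): Q x + c + A^T lambda = 0.
Primal feasibility: A x = b.

This gives the KKT block system:
  [ Q   A^T ] [ x     ]   [-c ]
  [ A    0  ] [ lambda ] = [ b ]

Solving the linear system:
  x*      = (-1.0526, 0.9474)
  lambda* = (-1)
  f(x*)   = -5.0526

x* = (-1.0526, 0.9474), lambda* = (-1)


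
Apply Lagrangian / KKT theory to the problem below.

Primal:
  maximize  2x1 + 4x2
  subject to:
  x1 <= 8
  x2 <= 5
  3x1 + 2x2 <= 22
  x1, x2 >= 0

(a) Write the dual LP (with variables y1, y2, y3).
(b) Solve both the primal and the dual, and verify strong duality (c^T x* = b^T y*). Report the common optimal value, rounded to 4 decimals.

The standard primal-dual pair for 'max c^T x s.t. A x <= b, x >= 0' is:
  Dual:  min b^T y  s.t.  A^T y >= c,  y >= 0.

So the dual LP is:
  minimize  8y1 + 5y2 + 22y3
  subject to:
    y1 + 3y3 >= 2
    y2 + 2y3 >= 4
    y1, y2, y3 >= 0

Solving the primal: x* = (4, 5).
  primal value c^T x* = 28.
Solving the dual: y* = (0, 2.6667, 0.6667).
  dual value b^T y* = 28.
Strong duality: c^T x* = b^T y*. Confirmed.

28


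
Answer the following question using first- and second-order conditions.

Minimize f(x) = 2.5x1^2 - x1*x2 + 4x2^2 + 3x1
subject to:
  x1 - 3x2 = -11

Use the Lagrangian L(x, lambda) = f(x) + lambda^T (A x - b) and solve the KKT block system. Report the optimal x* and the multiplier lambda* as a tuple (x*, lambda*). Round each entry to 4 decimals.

Form the Lagrangian:
  L(x, lambda) = (1/2) x^T Q x + c^T x + lambda^T (A x - b)
Stationarity (grad_x L = 0): Q x + c + A^T lambda = 0.
Primal feasibility: A x = b.

This gives the KKT block system:
  [ Q   A^T ] [ x     ]   [-c ]
  [ A    0  ] [ lambda ] = [ b ]

Solving the linear system:
  x*      = (-1.7447, 3.0851)
  lambda* = (8.8085)
  f(x*)   = 45.8298

x* = (-1.7447, 3.0851), lambda* = (8.8085)


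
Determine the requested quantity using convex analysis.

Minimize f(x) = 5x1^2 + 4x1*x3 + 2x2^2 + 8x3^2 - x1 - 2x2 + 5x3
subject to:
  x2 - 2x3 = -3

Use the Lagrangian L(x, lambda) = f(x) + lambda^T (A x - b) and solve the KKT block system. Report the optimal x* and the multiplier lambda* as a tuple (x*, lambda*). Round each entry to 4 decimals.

Form the Lagrangian:
  L(x, lambda) = (1/2) x^T Q x + c^T x + lambda^T (A x - b)
Stationarity (grad_x L = 0): Q x + c + A^T lambda = 0.
Primal feasibility: A x = b.

This gives the KKT block system:
  [ Q   A^T ] [ x     ]   [-c ]
  [ A    0  ] [ lambda ] = [ b ]

Solving the linear system:
  x*      = (-0.1974, -1.5132, 0.7434)
  lambda* = (8.0526)
  f(x*)   = 15.5493

x* = (-0.1974, -1.5132, 0.7434), lambda* = (8.0526)


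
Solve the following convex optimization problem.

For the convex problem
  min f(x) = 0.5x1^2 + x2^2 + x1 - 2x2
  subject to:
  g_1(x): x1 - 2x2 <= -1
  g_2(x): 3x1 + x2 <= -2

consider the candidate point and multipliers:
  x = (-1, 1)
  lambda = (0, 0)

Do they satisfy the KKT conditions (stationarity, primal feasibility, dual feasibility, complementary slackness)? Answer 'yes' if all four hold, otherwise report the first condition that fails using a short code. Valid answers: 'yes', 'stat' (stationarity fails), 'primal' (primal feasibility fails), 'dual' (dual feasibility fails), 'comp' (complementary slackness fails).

Gradient of f: grad f(x) = Q x + c = (0, 0)
Constraint values g_i(x) = a_i^T x - b_i:
  g_1((-1, 1)) = -2
  g_2((-1, 1)) = 0
Stationarity residual: grad f(x) + sum_i lambda_i a_i = (0, 0)
  -> stationarity OK
Primal feasibility (all g_i <= 0): OK
Dual feasibility (all lambda_i >= 0): OK
Complementary slackness (lambda_i * g_i(x) = 0 for all i): OK

Verdict: yes, KKT holds.

yes


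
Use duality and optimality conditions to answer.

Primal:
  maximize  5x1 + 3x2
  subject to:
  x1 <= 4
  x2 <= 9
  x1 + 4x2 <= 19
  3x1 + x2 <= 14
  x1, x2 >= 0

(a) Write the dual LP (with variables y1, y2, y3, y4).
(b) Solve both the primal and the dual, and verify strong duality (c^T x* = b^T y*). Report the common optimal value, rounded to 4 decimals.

The standard primal-dual pair for 'max c^T x s.t. A x <= b, x >= 0' is:
  Dual:  min b^T y  s.t.  A^T y >= c,  y >= 0.

So the dual LP is:
  minimize  4y1 + 9y2 + 19y3 + 14y4
  subject to:
    y1 + y3 + 3y4 >= 5
    y2 + 4y3 + y4 >= 3
    y1, y2, y3, y4 >= 0

Solving the primal: x* = (3.3636, 3.9091).
  primal value c^T x* = 28.5455.
Solving the dual: y* = (0, 0, 0.3636, 1.5455).
  dual value b^T y* = 28.5455.
Strong duality: c^T x* = b^T y*. Confirmed.

28.5455


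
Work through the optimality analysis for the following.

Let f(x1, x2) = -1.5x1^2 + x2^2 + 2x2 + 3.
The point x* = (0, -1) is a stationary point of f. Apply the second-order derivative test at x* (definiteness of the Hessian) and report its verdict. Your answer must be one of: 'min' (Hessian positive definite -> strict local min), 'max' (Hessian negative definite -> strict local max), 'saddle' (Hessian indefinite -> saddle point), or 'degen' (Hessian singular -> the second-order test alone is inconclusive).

Compute the Hessian H = grad^2 f:
  H = [[-3, 0], [0, 2]]
Verify stationarity: grad f(x*) = H x* + g = (0, 0).
Eigenvalues of H: -3, 2.
Eigenvalues have mixed signs, so H is indefinite -> x* is a saddle point.

saddle


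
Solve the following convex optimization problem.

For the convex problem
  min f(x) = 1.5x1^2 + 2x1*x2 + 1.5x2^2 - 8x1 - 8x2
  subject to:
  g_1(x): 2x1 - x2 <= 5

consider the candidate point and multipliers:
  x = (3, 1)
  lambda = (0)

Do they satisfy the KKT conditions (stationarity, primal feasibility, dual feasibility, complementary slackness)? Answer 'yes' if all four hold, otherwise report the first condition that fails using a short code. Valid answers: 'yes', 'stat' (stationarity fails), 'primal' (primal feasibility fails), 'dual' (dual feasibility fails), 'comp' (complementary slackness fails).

Gradient of f: grad f(x) = Q x + c = (3, 1)
Constraint values g_i(x) = a_i^T x - b_i:
  g_1((3, 1)) = 0
Stationarity residual: grad f(x) + sum_i lambda_i a_i = (3, 1)
  -> stationarity FAILS
Primal feasibility (all g_i <= 0): OK
Dual feasibility (all lambda_i >= 0): OK
Complementary slackness (lambda_i * g_i(x) = 0 for all i): OK

Verdict: the first failing condition is stationarity -> stat.

stat


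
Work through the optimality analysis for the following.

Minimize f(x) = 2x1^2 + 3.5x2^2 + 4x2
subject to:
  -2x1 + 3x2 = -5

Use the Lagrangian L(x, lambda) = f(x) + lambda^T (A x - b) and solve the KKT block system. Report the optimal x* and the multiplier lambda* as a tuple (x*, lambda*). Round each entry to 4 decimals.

Form the Lagrangian:
  L(x, lambda) = (1/2) x^T Q x + c^T x + lambda^T (A x - b)
Stationarity (grad_x L = 0): Q x + c + A^T lambda = 0.
Primal feasibility: A x = b.

This gives the KKT block system:
  [ Q   A^T ] [ x     ]   [-c ]
  [ A    0  ] [ lambda ] = [ b ]

Solving the linear system:
  x*      = (0.7188, -1.1875)
  lambda* = (1.4375)
  f(x*)   = 1.2188

x* = (0.7188, -1.1875), lambda* = (1.4375)


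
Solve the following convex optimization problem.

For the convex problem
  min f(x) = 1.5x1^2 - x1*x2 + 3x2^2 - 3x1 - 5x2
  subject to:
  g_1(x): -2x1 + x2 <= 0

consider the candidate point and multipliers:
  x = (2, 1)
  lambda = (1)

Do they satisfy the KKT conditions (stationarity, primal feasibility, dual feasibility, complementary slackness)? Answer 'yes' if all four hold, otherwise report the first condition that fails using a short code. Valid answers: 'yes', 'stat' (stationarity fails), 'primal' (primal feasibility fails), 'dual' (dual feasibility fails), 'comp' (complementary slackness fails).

Gradient of f: grad f(x) = Q x + c = (2, -1)
Constraint values g_i(x) = a_i^T x - b_i:
  g_1((2, 1)) = -3
Stationarity residual: grad f(x) + sum_i lambda_i a_i = (0, 0)
  -> stationarity OK
Primal feasibility (all g_i <= 0): OK
Dual feasibility (all lambda_i >= 0): OK
Complementary slackness (lambda_i * g_i(x) = 0 for all i): FAILS

Verdict: the first failing condition is complementary_slackness -> comp.

comp


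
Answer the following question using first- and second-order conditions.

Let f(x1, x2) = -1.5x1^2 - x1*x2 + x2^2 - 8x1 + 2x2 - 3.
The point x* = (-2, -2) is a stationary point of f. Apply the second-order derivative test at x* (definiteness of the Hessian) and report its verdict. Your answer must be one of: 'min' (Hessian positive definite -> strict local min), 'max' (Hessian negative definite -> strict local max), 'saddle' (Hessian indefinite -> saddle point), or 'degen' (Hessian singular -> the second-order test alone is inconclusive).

Compute the Hessian H = grad^2 f:
  H = [[-3, -1], [-1, 2]]
Verify stationarity: grad f(x*) = H x* + g = (0, 0).
Eigenvalues of H: -3.1926, 2.1926.
Eigenvalues have mixed signs, so H is indefinite -> x* is a saddle point.

saddle


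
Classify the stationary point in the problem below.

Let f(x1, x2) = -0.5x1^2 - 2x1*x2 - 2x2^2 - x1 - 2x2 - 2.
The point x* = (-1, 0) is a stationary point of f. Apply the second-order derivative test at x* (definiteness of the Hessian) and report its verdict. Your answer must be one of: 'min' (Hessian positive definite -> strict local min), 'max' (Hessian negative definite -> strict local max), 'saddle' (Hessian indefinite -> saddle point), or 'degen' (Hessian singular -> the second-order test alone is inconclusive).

Compute the Hessian H = grad^2 f:
  H = [[-1, -2], [-2, -4]]
Verify stationarity: grad f(x*) = H x* + g = (0, 0).
Eigenvalues of H: -5, 0.
H has a zero eigenvalue (singular; negative semidefinite but not definite), so H is neither positive definite, negative definite, nor indefinite. The second-order test alone is inconclusive -> degen.
(Indeed, f is constant along the null direction of H through x*, so x* is not a strict local extremum.)

degen


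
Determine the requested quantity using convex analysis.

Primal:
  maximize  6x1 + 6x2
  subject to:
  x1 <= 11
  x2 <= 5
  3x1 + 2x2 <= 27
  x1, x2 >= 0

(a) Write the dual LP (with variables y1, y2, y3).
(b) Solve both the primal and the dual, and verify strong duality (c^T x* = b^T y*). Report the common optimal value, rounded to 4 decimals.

The standard primal-dual pair for 'max c^T x s.t. A x <= b, x >= 0' is:
  Dual:  min b^T y  s.t.  A^T y >= c,  y >= 0.

So the dual LP is:
  minimize  11y1 + 5y2 + 27y3
  subject to:
    y1 + 3y3 >= 6
    y2 + 2y3 >= 6
    y1, y2, y3 >= 0

Solving the primal: x* = (5.6667, 5).
  primal value c^T x* = 64.
Solving the dual: y* = (0, 2, 2).
  dual value b^T y* = 64.
Strong duality: c^T x* = b^T y*. Confirmed.

64


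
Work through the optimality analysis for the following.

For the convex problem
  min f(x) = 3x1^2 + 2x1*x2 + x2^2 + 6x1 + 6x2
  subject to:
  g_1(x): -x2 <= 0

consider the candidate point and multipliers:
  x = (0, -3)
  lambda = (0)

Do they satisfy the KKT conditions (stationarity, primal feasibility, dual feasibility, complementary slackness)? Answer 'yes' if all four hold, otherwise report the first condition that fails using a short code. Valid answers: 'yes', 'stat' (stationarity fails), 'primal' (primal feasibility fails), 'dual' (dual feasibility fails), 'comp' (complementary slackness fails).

Gradient of f: grad f(x) = Q x + c = (0, 0)
Constraint values g_i(x) = a_i^T x - b_i:
  g_1((0, -3)) = 3
Stationarity residual: grad f(x) + sum_i lambda_i a_i = (0, 0)
  -> stationarity OK
Primal feasibility (all g_i <= 0): FAILS
Dual feasibility (all lambda_i >= 0): OK
Complementary slackness (lambda_i * g_i(x) = 0 for all i): OK

Verdict: the first failing condition is primal_feasibility -> primal.

primal


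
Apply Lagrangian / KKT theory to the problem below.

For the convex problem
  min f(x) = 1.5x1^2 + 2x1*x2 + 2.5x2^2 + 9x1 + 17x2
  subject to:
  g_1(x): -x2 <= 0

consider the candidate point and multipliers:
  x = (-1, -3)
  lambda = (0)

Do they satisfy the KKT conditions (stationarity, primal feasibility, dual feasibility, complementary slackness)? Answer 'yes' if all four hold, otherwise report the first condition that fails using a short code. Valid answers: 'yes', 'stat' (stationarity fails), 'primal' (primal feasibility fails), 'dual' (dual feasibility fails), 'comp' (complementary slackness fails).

Gradient of f: grad f(x) = Q x + c = (0, 0)
Constraint values g_i(x) = a_i^T x - b_i:
  g_1((-1, -3)) = 3
Stationarity residual: grad f(x) + sum_i lambda_i a_i = (0, 0)
  -> stationarity OK
Primal feasibility (all g_i <= 0): FAILS
Dual feasibility (all lambda_i >= 0): OK
Complementary slackness (lambda_i * g_i(x) = 0 for all i): OK

Verdict: the first failing condition is primal_feasibility -> primal.

primal


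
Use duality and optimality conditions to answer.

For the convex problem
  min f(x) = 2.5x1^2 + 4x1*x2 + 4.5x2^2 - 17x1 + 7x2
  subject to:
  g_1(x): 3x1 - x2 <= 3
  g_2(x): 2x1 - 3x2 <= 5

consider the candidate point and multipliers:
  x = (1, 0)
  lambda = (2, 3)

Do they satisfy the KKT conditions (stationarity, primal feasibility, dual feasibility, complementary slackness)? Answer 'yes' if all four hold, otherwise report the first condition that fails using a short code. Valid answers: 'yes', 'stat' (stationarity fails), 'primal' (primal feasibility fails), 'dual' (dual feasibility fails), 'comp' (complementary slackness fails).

Gradient of f: grad f(x) = Q x + c = (-12, 11)
Constraint values g_i(x) = a_i^T x - b_i:
  g_1((1, 0)) = 0
  g_2((1, 0)) = -3
Stationarity residual: grad f(x) + sum_i lambda_i a_i = (0, 0)
  -> stationarity OK
Primal feasibility (all g_i <= 0): OK
Dual feasibility (all lambda_i >= 0): OK
Complementary slackness (lambda_i * g_i(x) = 0 for all i): FAILS

Verdict: the first failing condition is complementary_slackness -> comp.

comp


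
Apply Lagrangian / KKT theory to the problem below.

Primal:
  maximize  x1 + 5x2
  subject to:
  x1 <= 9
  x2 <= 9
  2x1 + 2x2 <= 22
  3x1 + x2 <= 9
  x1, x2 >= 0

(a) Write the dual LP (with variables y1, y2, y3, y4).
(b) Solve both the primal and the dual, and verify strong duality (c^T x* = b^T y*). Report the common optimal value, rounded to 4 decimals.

The standard primal-dual pair for 'max c^T x s.t. A x <= b, x >= 0' is:
  Dual:  min b^T y  s.t.  A^T y >= c,  y >= 0.

So the dual LP is:
  minimize  9y1 + 9y2 + 22y3 + 9y4
  subject to:
    y1 + 2y3 + 3y4 >= 1
    y2 + 2y3 + y4 >= 5
    y1, y2, y3, y4 >= 0

Solving the primal: x* = (0, 9).
  primal value c^T x* = 45.
Solving the dual: y* = (0, 4.6667, 0, 0.3333).
  dual value b^T y* = 45.
Strong duality: c^T x* = b^T y*. Confirmed.

45


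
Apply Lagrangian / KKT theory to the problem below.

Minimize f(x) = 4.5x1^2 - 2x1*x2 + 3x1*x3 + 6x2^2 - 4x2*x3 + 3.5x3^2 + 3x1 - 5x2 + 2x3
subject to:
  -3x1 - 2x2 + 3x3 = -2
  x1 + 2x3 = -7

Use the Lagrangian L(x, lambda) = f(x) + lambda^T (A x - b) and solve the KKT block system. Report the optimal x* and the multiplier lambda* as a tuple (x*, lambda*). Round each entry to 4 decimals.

Form the Lagrangian:
  L(x, lambda) = (1/2) x^T Q x + c^T x + lambda^T (A x - b)
Stationarity (grad_x L = 0): Q x + c + A^T lambda = 0.
Primal feasibility: A x = b.

This gives the KKT block system:
  [ Q   A^T ] [ x     ]   [-c ]
  [ A    0  ] [ lambda ] = [ b ]

Solving the linear system:
  x*      = (-1.4343, -1.0228, -2.7828)
  lambda* = (-1.6369, 11.3011)
  f(x*)   = 35.5397

x* = (-1.4343, -1.0228, -2.7828), lambda* = (-1.6369, 11.3011)


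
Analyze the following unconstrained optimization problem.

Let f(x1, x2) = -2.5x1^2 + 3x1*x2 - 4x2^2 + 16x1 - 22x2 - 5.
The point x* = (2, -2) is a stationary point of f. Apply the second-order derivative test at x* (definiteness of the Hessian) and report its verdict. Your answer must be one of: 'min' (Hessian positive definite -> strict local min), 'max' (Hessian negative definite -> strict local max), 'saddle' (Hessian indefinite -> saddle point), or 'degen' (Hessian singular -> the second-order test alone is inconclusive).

Compute the Hessian H = grad^2 f:
  H = [[-5, 3], [3, -8]]
Verify stationarity: grad f(x*) = H x* + g = (0, 0).
Eigenvalues of H: -9.8541, -3.1459.
Both eigenvalues < 0, so H is negative definite -> x* is a strict local max.

max


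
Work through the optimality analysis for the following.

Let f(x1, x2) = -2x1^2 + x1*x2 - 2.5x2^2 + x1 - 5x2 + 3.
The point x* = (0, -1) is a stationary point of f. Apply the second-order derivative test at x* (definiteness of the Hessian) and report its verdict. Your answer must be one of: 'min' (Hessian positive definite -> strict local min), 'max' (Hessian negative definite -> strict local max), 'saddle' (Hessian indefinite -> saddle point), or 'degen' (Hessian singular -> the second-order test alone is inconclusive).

Compute the Hessian H = grad^2 f:
  H = [[-4, 1], [1, -5]]
Verify stationarity: grad f(x*) = H x* + g = (0, 0).
Eigenvalues of H: -5.618, -3.382.
Both eigenvalues < 0, so H is negative definite -> x* is a strict local max.

max


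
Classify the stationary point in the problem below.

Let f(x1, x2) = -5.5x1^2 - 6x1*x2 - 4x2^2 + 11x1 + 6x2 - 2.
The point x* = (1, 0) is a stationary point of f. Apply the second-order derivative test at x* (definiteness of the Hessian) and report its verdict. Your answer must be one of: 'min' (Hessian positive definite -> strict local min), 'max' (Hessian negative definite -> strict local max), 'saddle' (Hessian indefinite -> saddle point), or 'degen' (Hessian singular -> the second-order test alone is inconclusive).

Compute the Hessian H = grad^2 f:
  H = [[-11, -6], [-6, -8]]
Verify stationarity: grad f(x*) = H x* + g = (0, 0).
Eigenvalues of H: -15.6847, -3.3153.
Both eigenvalues < 0, so H is negative definite -> x* is a strict local max.

max


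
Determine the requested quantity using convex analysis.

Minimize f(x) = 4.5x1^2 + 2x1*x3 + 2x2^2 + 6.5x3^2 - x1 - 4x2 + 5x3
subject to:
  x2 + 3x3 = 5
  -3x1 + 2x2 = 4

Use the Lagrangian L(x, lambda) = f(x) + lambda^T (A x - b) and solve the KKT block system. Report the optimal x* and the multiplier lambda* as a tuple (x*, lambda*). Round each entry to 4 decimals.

Form the Lagrangian:
  L(x, lambda) = (1/2) x^T Q x + c^T x + lambda^T (A x - b)
Stationarity (grad_x L = 0): Q x + c + A^T lambda = 0.
Primal feasibility: A x = b.

This gives the KKT block system:
  [ Q   A^T ] [ x     ]   [-c ]
  [ A    0  ] [ lambda ] = [ b ]

Solving the linear system:
  x*      = (0.1039, 2.1558, 0.9481)
  lambda* = (-5.8442, 0.6104)
  f(x*)   = 11.3961

x* = (0.1039, 2.1558, 0.9481), lambda* = (-5.8442, 0.6104)


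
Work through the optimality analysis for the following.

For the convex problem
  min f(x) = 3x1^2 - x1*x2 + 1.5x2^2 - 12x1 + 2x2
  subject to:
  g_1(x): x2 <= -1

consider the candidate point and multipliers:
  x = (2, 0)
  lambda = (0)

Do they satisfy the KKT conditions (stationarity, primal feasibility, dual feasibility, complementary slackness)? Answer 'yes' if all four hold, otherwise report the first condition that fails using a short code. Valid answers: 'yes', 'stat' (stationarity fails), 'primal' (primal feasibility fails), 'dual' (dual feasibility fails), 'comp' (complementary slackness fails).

Gradient of f: grad f(x) = Q x + c = (0, 0)
Constraint values g_i(x) = a_i^T x - b_i:
  g_1((2, 0)) = 1
Stationarity residual: grad f(x) + sum_i lambda_i a_i = (0, 0)
  -> stationarity OK
Primal feasibility (all g_i <= 0): FAILS
Dual feasibility (all lambda_i >= 0): OK
Complementary slackness (lambda_i * g_i(x) = 0 for all i): OK

Verdict: the first failing condition is primal_feasibility -> primal.

primal


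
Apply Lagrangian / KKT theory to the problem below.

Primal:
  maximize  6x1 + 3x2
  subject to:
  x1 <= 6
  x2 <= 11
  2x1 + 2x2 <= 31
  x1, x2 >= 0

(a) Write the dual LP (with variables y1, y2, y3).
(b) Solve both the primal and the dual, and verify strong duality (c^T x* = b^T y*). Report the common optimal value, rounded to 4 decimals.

The standard primal-dual pair for 'max c^T x s.t. A x <= b, x >= 0' is:
  Dual:  min b^T y  s.t.  A^T y >= c,  y >= 0.

So the dual LP is:
  minimize  6y1 + 11y2 + 31y3
  subject to:
    y1 + 2y3 >= 6
    y2 + 2y3 >= 3
    y1, y2, y3 >= 0

Solving the primal: x* = (6, 9.5).
  primal value c^T x* = 64.5.
Solving the dual: y* = (3, 0, 1.5).
  dual value b^T y* = 64.5.
Strong duality: c^T x* = b^T y*. Confirmed.

64.5


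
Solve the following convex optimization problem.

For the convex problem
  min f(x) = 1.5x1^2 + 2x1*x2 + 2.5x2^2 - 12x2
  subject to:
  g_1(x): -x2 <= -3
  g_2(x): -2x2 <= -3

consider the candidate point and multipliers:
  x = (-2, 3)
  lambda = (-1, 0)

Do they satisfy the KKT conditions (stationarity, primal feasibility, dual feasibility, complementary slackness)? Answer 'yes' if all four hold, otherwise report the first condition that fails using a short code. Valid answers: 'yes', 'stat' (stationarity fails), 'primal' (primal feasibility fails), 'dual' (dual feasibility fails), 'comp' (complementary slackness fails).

Gradient of f: grad f(x) = Q x + c = (0, -1)
Constraint values g_i(x) = a_i^T x - b_i:
  g_1((-2, 3)) = 0
  g_2((-2, 3)) = -3
Stationarity residual: grad f(x) + sum_i lambda_i a_i = (0, 0)
  -> stationarity OK
Primal feasibility (all g_i <= 0): OK
Dual feasibility (all lambda_i >= 0): FAILS
Complementary slackness (lambda_i * g_i(x) = 0 for all i): OK

Verdict: the first failing condition is dual_feasibility -> dual.

dual


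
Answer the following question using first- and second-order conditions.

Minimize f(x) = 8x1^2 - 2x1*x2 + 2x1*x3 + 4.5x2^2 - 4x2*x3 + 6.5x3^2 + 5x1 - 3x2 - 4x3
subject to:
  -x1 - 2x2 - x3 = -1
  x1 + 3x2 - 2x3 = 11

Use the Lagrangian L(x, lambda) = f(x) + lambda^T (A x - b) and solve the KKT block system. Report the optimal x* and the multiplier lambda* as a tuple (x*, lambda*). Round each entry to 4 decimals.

Form the Lagrangian:
  L(x, lambda) = (1/2) x^T Q x + c^T x + lambda^T (A x - b)
Stationarity (grad_x L = 0): Q x + c + A^T lambda = 0.
Primal feasibility: A x = b.

This gives the KKT block system:
  [ Q   A^T ] [ x     ]   [-c ]
  [ A    0  ] [ lambda ] = [ b ]

Solving the linear system:
  x*      = (0.4308, 1.6725, -2.7758)
  lambda* = (-13.3077, -16.3033)
  f(x*)   = 87.1341

x* = (0.4308, 1.6725, -2.7758), lambda* = (-13.3077, -16.3033)


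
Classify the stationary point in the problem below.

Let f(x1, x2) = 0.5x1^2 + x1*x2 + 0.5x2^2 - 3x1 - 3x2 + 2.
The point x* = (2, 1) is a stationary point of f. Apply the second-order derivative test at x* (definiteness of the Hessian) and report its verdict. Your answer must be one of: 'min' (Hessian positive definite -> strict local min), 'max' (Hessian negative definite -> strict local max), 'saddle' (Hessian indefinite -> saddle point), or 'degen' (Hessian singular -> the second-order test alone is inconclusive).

Compute the Hessian H = grad^2 f:
  H = [[1, 1], [1, 1]]
Verify stationarity: grad f(x*) = H x* + g = (0, 0).
Eigenvalues of H: 0, 2.
H has a zero eigenvalue (singular; positive semidefinite but not definite), so H is neither positive definite, negative definite, nor indefinite. The second-order test alone is inconclusive -> degen.
(Indeed, f is constant along the null direction of H through x*, so x* is not a strict local extremum.)

degen


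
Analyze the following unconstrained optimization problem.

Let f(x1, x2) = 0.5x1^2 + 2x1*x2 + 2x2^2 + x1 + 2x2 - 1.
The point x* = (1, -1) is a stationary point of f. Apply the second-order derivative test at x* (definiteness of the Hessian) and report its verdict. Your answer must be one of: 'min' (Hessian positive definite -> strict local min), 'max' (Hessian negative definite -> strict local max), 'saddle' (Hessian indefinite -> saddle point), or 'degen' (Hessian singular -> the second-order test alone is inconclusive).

Compute the Hessian H = grad^2 f:
  H = [[1, 2], [2, 4]]
Verify stationarity: grad f(x*) = H x* + g = (0, 0).
Eigenvalues of H: 0, 5.
H has a zero eigenvalue (singular; positive semidefinite but not definite), so H is neither positive definite, negative definite, nor indefinite. The second-order test alone is inconclusive -> degen.
(Indeed, f is constant along the null direction of H through x*, so x* is not a strict local extremum.)

degen


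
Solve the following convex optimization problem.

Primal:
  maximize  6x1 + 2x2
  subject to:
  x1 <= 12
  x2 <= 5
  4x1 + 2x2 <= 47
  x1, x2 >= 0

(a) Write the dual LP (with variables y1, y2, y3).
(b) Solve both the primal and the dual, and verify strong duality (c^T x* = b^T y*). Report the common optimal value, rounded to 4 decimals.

The standard primal-dual pair for 'max c^T x s.t. A x <= b, x >= 0' is:
  Dual:  min b^T y  s.t.  A^T y >= c,  y >= 0.

So the dual LP is:
  minimize  12y1 + 5y2 + 47y3
  subject to:
    y1 + 4y3 >= 6
    y2 + 2y3 >= 2
    y1, y2, y3 >= 0

Solving the primal: x* = (11.75, 0).
  primal value c^T x* = 70.5.
Solving the dual: y* = (0, 0, 1.5).
  dual value b^T y* = 70.5.
Strong duality: c^T x* = b^T y*. Confirmed.

70.5


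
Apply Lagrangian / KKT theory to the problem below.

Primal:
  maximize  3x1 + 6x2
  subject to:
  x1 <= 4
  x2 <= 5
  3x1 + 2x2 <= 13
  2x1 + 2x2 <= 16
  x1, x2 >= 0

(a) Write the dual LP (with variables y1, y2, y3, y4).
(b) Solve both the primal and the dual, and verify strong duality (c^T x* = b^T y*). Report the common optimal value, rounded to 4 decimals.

The standard primal-dual pair for 'max c^T x s.t. A x <= b, x >= 0' is:
  Dual:  min b^T y  s.t.  A^T y >= c,  y >= 0.

So the dual LP is:
  minimize  4y1 + 5y2 + 13y3 + 16y4
  subject to:
    y1 + 3y3 + 2y4 >= 3
    y2 + 2y3 + 2y4 >= 6
    y1, y2, y3, y4 >= 0

Solving the primal: x* = (1, 5).
  primal value c^T x* = 33.
Solving the dual: y* = (0, 4, 1, 0).
  dual value b^T y* = 33.
Strong duality: c^T x* = b^T y*. Confirmed.

33


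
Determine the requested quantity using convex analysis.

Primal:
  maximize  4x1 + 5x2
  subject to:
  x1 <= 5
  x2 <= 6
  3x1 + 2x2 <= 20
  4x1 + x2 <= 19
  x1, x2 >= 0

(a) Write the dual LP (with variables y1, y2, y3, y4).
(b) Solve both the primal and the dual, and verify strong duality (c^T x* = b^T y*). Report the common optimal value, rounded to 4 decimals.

The standard primal-dual pair for 'max c^T x s.t. A x <= b, x >= 0' is:
  Dual:  min b^T y  s.t.  A^T y >= c,  y >= 0.

So the dual LP is:
  minimize  5y1 + 6y2 + 20y3 + 19y4
  subject to:
    y1 + 3y3 + 4y4 >= 4
    y2 + 2y3 + y4 >= 5
    y1, y2, y3, y4 >= 0

Solving the primal: x* = (2.6667, 6).
  primal value c^T x* = 40.6667.
Solving the dual: y* = (0, 2.3333, 1.3333, 0).
  dual value b^T y* = 40.6667.
Strong duality: c^T x* = b^T y*. Confirmed.

40.6667


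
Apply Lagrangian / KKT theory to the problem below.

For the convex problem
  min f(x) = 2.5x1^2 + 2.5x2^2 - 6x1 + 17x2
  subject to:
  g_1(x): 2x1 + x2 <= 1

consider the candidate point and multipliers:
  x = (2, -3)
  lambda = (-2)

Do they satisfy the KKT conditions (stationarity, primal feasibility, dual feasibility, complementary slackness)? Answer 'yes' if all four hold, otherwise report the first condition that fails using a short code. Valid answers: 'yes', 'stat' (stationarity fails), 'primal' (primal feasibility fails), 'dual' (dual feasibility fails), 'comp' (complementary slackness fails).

Gradient of f: grad f(x) = Q x + c = (4, 2)
Constraint values g_i(x) = a_i^T x - b_i:
  g_1((2, -3)) = 0
Stationarity residual: grad f(x) + sum_i lambda_i a_i = (0, 0)
  -> stationarity OK
Primal feasibility (all g_i <= 0): OK
Dual feasibility (all lambda_i >= 0): FAILS
Complementary slackness (lambda_i * g_i(x) = 0 for all i): OK

Verdict: the first failing condition is dual_feasibility -> dual.

dual


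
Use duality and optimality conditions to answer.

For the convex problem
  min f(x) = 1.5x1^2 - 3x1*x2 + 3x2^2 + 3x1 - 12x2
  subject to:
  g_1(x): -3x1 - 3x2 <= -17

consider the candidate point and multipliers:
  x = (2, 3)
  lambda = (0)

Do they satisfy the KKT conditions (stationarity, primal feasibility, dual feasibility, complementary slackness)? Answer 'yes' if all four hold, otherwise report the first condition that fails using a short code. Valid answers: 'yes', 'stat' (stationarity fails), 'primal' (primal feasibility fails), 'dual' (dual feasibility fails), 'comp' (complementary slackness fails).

Gradient of f: grad f(x) = Q x + c = (0, 0)
Constraint values g_i(x) = a_i^T x - b_i:
  g_1((2, 3)) = 2
Stationarity residual: grad f(x) + sum_i lambda_i a_i = (0, 0)
  -> stationarity OK
Primal feasibility (all g_i <= 0): FAILS
Dual feasibility (all lambda_i >= 0): OK
Complementary slackness (lambda_i * g_i(x) = 0 for all i): OK

Verdict: the first failing condition is primal_feasibility -> primal.

primal
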